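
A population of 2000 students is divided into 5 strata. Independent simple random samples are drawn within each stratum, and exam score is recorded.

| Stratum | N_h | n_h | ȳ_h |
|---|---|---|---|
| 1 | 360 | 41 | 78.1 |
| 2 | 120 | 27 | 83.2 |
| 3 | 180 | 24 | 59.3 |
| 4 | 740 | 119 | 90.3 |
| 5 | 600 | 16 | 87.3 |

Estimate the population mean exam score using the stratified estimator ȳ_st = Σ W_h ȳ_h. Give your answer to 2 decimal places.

ȳ_st ≈ 83.99

N = Σ N_h = 2000. Stratum weights W_h = N_h/N.
ȳ_st = (360·78.1 + 120·83.2 + 180·59.3 + 740·90.3 + 600·87.3) / 2000 = 83.9880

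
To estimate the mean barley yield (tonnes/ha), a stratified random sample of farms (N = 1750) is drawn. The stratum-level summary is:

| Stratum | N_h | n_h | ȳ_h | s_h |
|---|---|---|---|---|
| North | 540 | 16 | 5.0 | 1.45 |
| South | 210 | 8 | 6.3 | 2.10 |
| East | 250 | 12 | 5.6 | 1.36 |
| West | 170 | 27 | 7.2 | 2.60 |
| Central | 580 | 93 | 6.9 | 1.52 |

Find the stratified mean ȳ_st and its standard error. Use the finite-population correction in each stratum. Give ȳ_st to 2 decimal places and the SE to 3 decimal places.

ȳ_st ≈ 6.09, SE ≈ 0.164

ȳ_st = Σ W_h ȳ_h = (540·5.0 + 210·6.3 + 250·5.6 + 170·7.2 + 580·6.9)/1750 = 6.08514
V̂(ȳ_st) = Σ W_h² (1 − n_h/N_h) s_h²/n_h, with W_h = N_h/N and N = 1750:
  stratum North: (540/1750)²·(1 − 16/540)·1.45²/16 = 0.0121413
  stratum South: (210/1750)²·(1 − 8/210)·2.10²/8 = 0.0076356
  stratum East: (250/1750)²·(1 − 12/250)·1.36²/12 = 0.00299459
  stratum West: (170/1750)²·(1 − 27/170)·2.60²/27 = 0.00198743
  stratum Central: (580/1750)²·(1 − 93/580)·1.52²/93 = 0.00229132
V̂(ȳ_st) = 0.0270502
SE(ȳ_st) = √0.0270502 = 0.16447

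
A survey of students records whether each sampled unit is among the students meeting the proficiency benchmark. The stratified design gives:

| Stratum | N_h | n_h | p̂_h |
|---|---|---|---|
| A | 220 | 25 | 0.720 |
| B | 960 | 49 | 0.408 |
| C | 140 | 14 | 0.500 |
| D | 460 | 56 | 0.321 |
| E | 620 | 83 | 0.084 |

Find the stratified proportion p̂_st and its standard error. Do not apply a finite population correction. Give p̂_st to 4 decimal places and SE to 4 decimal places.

N = 2400; stratum weights W_h = N_h/N.
p̂_st = Σ W_h p̂_h = (220·0.720 + 960·0.408 + 140·0.500 + 460·0.321 + 620·0.084)/2400 = 0.34159
V̂(p̂_st) = Σ W_h² p̂_h(1−p̂_h)/(n_h−1):
  stratum A: (220/2400)²·0.720·0.280/24 = 7.05833e-05
  stratum B: (960/2400)²·0.408·0.592/48 = 0.00080512
  stratum C: (140/2400)²·0.500·0.500/13 = 6.5438e-05
  stratum D: (460/2400)²·0.321·0.679/55 = 0.000145581
  stratum E: (620/2400)²·0.084·0.916/82 = 6.26213e-05
V̂(p̂_st) = 0.00114934; SE = √V̂ = 0.033902

p̂_st ≈ 0.3416, SE ≈ 0.0339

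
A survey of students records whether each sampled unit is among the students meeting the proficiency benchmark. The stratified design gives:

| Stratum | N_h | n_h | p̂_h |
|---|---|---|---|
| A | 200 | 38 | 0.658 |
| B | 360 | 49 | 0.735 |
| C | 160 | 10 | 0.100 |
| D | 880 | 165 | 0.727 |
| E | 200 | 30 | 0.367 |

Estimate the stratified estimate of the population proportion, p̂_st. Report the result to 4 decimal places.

N = 1800; stratum weights W_h = N_h/N.
p̂_st = Σ W_h p̂_h = (200·0.658 + 360·0.735 + 160·0.100 + 880·0.727 + 200·0.367)/1800 = 0.62520

p̂_st ≈ 0.6252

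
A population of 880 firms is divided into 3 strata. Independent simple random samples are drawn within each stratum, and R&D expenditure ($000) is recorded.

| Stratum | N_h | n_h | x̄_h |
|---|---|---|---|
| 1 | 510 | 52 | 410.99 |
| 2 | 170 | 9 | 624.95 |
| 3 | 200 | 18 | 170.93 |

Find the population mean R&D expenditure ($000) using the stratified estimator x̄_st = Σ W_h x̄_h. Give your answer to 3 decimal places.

N = Σ N_h = 880. Stratum weights W_h = N_h/N.
x̄_st = (510·410.99 + 170·624.95 + 200·170.93) / 880 = 397.76409

x̄_st ≈ 397.764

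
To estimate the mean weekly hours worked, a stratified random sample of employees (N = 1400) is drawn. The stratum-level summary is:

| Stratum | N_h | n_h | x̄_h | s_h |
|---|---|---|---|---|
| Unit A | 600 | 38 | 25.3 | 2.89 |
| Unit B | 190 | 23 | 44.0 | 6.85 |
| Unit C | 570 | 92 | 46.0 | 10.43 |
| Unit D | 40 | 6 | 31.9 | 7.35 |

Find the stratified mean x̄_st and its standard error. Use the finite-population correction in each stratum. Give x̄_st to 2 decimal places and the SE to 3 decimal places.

x̄_st = Σ W_h x̄_h = (600·25.3 + 190·44.0 + 570·46.0 + 40·31.9)/1400 = 36.45429
V̂(x̄_st) = Σ W_h² (1 − n_h/N_h) s_h²/n_h, with W_h = N_h/N and N = 1400:
  stratum Unit A: (600/1400)²·(1 − 38/600)·2.89²/38 = 0.0378132
  stratum Unit B: (190/1400)²·(1 − 23/190)·6.85²/23 = 0.0330269
  stratum Unit C: (570/1400)²·(1 − 92/570)·10.43²/92 = 0.164372
  stratum Unit D: (40/1400)²·(1 − 6/40)·7.35²/6 = 0.0062475
V̂(x̄_st) = 0.241459
SE(x̄_st) = √0.241459 = 0.491385

x̄_st ≈ 36.45, SE ≈ 0.491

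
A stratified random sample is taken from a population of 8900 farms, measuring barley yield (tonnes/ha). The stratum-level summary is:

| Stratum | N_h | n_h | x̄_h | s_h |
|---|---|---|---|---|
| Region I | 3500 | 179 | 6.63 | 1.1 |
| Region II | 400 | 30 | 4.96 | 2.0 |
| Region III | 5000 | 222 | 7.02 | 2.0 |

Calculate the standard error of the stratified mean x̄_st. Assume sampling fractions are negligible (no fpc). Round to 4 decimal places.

SE(x̄_st) ≈ 0.0837

V̂(x̄_st) = Σ W_h² s_h²/n_h, with W_h = N_h/N and N = 8900:
  stratum Region I: (3500/8900)²·1.1²/179 = 0.00104541
  stratum Region II: (400/8900)²·2.0²/30 = 0.000269326
  stratum Region III: (5000/8900)²·2.0²/222 = 0.00568679
V̂(x̄_st) = 0.00700153
SE(x̄_st) = √0.00700153 = 0.0836751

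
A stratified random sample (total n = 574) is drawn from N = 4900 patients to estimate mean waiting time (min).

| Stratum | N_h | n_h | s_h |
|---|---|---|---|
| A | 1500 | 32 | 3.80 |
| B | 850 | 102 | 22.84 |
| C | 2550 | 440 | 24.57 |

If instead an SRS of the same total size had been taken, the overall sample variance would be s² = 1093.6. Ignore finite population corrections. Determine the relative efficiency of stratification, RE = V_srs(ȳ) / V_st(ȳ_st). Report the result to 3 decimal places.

RE ≈ 3.356

V̂(ȳ_st) = Σ W_h² s_h²/n_h, with W_h = N_h/N and N = 4900:
  stratum A: (1500/4900)²·3.80²/32 = 0.0422871
  stratum B: (850/4900)²·22.84²/102 = 0.1539
  stratum C: (2550/4900)²·24.57²/440 = 0.371574
V_st = 0.567761
V_srs = s²/n = 1093.6/574 = 1.90523
Relative efficiency = V_srs / V_st = 1.90523/0.567761 = 3.3557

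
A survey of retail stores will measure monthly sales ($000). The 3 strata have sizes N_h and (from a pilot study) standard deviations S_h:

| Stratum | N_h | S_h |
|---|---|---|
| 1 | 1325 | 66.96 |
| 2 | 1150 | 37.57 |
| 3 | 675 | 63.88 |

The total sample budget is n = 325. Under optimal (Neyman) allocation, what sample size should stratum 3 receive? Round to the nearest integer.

Neyman allocation: n_h = n · N_h S_h / Σ N_i S_i, with n = 325.
  stratum 1: N_h·S_h = 1325·66.96 = 88722.00
  stratum 2: N_h·S_h = 1150·37.57 = 43205.50
  stratum 3: N_h·S_h = 675·63.88 = 43119.00
Σ N_h S_h = 175046.50
n for stratum 3 = 325·43119.00/175046.50 = 80.057 → 80

80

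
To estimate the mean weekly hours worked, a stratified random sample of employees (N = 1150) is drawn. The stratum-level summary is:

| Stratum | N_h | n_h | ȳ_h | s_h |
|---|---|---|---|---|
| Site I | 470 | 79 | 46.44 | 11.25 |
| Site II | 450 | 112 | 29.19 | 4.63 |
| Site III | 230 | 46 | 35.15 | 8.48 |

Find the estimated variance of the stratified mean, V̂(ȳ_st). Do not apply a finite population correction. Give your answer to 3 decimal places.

V̂(ȳ_st) = Σ W_h² s_h²/n_h, with W_h = N_h/N and N = 1150:
  stratum Site I: (470/1150)²·11.25²/79 = 0.267595
  stratum Site II: (450/1150)²·4.63²/112 = 0.0293071
  stratum Site III: (230/1150)²·8.48²/46 = 0.0625308
V̂(ȳ_st) = 0.359433

V̂(ȳ_st) ≈ 0.359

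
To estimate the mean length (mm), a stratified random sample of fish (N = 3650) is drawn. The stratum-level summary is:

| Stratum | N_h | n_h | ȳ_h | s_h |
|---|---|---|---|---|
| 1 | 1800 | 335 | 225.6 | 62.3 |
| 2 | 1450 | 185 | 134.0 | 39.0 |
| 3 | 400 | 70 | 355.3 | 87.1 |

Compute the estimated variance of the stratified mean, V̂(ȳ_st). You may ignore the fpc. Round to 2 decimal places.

V̂(ȳ_st) = Σ W_h² s_h²/n_h, with W_h = N_h/N and N = 3650:
  stratum 1: (1800/3650)²·62.3²/335 = 2.81767
  stratum 2: (1450/3650)²·39.0²/185 = 1.2975
  stratum 3: (400/3650)²·87.1²/70 = 1.30158
V̂(ȳ_st) = 5.41676

V̂(ȳ_st) ≈ 5.42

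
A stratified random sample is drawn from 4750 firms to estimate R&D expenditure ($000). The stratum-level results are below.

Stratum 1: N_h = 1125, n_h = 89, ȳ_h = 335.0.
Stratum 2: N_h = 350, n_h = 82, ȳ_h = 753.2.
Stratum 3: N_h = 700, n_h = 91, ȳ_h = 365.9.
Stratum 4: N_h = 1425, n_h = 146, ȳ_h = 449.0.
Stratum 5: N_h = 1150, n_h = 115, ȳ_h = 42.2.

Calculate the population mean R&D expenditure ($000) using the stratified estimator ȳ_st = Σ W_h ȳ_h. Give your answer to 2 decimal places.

ȳ_st ≈ 333.68

N = Σ N_h = 4750. Stratum weights W_h = N_h/N.
ȳ_st = (1125·335.0 + 350·753.2 + 700·365.9 + 1425·449.0 + 1150·42.2) / 4750 = 333.6800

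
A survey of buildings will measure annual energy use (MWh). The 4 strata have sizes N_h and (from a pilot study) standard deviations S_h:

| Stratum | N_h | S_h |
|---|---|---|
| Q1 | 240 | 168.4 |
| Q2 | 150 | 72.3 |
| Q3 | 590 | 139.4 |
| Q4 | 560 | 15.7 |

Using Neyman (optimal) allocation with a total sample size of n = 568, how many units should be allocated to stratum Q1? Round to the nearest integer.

161

Neyman allocation: n_h = n · N_h S_h / Σ N_i S_i, with n = 568.
  stratum Q1: N_h·S_h = 240·168.4 = 40416.00
  stratum Q2: N_h·S_h = 150·72.3 = 10845.00
  stratum Q3: N_h·S_h = 590·139.4 = 82246.00
  stratum Q4: N_h·S_h = 560·15.7 = 8792.00
Σ N_h S_h = 142299.00
n for stratum Q1 = 568·40416.00/142299.00 = 161.324 → 161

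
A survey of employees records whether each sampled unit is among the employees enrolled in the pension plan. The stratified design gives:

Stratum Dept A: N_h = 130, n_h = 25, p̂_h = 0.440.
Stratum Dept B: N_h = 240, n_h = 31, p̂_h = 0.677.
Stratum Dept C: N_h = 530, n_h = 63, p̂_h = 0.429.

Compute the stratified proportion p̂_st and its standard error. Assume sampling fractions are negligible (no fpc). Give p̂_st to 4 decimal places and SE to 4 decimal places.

N = 900; stratum weights W_h = N_h/N.
p̂_st = Σ W_h p̂_h = (130·0.440 + 240·0.677 + 530·0.429)/900 = 0.49672
V̂(p̂_st) = Σ W_h² p̂_h(1−p̂_h)/(n_h−1):
  stratum Dept A: (130/900)²·0.440·0.560/24 = 0.000214206
  stratum Dept B: (240/900)²·0.677·0.323/30 = 0.000518331
  stratum Dept C: (530/900)²·0.429·0.571/62 = 0.00137015
V̂(p̂_st) = 0.00210269; SE = √V̂ = 0.0458551

p̂_st ≈ 0.4967, SE ≈ 0.0459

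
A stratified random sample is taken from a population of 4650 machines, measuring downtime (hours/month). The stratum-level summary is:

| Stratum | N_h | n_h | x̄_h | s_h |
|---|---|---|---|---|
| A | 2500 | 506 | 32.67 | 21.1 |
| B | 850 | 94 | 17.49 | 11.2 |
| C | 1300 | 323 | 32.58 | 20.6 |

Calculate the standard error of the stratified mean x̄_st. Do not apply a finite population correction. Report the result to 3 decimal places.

SE(x̄_st) ≈ 0.634

V̂(x̄_st) = Σ W_h² s_h²/n_h, with W_h = N_h/N and N = 4650:
  stratum A: (2500/4650)²·21.1²/506 = 0.254325
  stratum B: (850/4650)²·11.2²/94 = 0.0445903
  stratum C: (1300/4650)²·20.6²/323 = 0.102686
V̂(x̄_st) = 0.401601
SE(x̄_st) = √0.401601 = 0.63372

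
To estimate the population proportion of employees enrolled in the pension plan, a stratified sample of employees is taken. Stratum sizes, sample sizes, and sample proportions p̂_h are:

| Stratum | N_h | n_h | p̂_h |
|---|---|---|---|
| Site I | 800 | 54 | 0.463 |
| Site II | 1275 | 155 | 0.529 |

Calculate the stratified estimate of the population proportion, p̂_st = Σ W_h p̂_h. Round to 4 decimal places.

p̂_st ≈ 0.5036

N = 2075; stratum weights W_h = N_h/N.
p̂_st = Σ W_h p̂_h = (800·0.463 + 1275·0.529)/2075 = 0.50355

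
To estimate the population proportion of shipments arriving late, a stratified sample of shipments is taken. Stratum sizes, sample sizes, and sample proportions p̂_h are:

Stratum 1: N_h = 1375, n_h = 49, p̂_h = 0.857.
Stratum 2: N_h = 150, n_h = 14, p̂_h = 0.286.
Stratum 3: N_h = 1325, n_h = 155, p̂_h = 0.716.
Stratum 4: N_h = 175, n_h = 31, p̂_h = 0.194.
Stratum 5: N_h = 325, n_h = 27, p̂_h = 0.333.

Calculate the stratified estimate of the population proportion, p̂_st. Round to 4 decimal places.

N = 3350; stratum weights W_h = N_h/N.
p̂_st = Σ W_h p̂_h = (1375·0.857 + 150·0.286 + 1325·0.716 + 175·0.194 + 325·0.333)/3350 = 0.69019

p̂_st ≈ 0.6902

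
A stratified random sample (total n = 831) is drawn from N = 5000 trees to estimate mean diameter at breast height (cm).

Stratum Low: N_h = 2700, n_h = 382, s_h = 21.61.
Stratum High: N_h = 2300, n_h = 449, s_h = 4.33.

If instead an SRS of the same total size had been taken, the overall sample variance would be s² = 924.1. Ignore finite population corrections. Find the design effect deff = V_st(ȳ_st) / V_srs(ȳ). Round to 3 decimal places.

V̂(ȳ_st) = Σ W_h² s_h²/n_h, with W_h = N_h/N and N = 5000:
  stratum Low: (2700/5000)²·21.61²/382 = 0.356479
  stratum High: (2300/5000)²·4.33²/449 = 0.00883578
V_st = 0.365315
V_srs = s²/n = 924.1/831 = 1.11203
deff = V_st / V_srs = 0.365315/1.11203 = 0.3285

deff ≈ 0.329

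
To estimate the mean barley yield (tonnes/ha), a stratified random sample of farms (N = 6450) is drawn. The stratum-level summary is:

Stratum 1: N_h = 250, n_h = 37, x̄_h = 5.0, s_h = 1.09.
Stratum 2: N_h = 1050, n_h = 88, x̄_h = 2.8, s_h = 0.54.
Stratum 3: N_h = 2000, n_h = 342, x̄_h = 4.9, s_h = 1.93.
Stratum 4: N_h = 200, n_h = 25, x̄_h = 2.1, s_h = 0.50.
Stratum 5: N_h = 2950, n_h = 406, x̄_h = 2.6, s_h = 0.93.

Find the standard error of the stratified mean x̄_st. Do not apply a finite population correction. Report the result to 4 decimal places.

SE(x̄_st) ≈ 0.0405

V̂(x̄_st) = Σ W_h² s_h²/n_h, with W_h = N_h/N and N = 6450:
  stratum 1: (250/6450)²·1.09²/37 = 4.82405e-05
  stratum 2: (1050/6450)²·0.54²/88 = 8.78141e-05
  stratum 3: (2000/6450)²·1.93²/342 = 0.0010472
  stratum 4: (200/6450)²·0.50²/25 = 9.61481e-06
  stratum 5: (2950/6450)²·0.93²/406 = 0.00044562
V̂(x̄_st) = 0.00163849
SE(x̄_st) = √0.00163849 = 0.0404782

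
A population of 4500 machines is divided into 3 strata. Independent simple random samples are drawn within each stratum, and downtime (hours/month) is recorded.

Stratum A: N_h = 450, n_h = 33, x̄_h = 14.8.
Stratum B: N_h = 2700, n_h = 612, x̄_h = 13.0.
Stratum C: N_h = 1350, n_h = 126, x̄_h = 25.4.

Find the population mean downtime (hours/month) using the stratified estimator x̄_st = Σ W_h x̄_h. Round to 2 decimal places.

x̄_st ≈ 16.90

N = Σ N_h = 4500. Stratum weights W_h = N_h/N.
x̄_st = (450·14.8 + 2700·13.0 + 1350·25.4) / 4500 = 16.9000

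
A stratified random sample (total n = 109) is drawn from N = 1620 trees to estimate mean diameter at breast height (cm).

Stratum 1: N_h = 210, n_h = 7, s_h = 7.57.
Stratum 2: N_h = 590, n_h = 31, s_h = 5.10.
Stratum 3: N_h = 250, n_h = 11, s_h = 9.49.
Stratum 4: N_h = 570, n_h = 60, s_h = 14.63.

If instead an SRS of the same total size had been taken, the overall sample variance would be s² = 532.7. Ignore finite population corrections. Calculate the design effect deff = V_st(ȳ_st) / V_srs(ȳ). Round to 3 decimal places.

V̂(ȳ_st) = Σ W_h² s_h²/n_h, with W_h = N_h/N and N = 1620:
  stratum 1: (210/1620)²·7.57²/7 = 0.137563
  stratum 2: (590/1620)²·5.10²/31 = 0.111289
  stratum 3: (250/1620)²·9.49²/11 = 0.19498
  stratum 4: (570/1620)²·14.63²/60 = 0.441628
V_st = 0.885461
V_srs = s²/n = 532.7/109 = 4.88716
deff = V_st / V_srs = 0.885461/4.88716 = 0.1812

deff ≈ 0.181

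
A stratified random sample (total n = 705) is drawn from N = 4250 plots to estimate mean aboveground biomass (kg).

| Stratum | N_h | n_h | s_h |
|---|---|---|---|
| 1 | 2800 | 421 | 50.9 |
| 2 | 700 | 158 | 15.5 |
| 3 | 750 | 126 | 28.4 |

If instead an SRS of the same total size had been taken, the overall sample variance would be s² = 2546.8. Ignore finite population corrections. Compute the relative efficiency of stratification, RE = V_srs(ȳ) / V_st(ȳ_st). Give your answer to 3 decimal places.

RE ≈ 1.241

V̂(ȳ_st) = Σ W_h² s_h²/n_h, with W_h = N_h/N and N = 4250:
  stratum 1: (2800/4250)²·50.9²/421 = 2.67111
  stratum 2: (700/4250)²·15.5²/158 = 0.0412501
  stratum 3: (750/4250)²·28.4²/126 = 0.199348
V_st = 2.91171
V_srs = s²/n = 2546.8/705 = 3.61248
Relative efficiency = V_srs / V_st = 3.61248/2.91171 = 1.2407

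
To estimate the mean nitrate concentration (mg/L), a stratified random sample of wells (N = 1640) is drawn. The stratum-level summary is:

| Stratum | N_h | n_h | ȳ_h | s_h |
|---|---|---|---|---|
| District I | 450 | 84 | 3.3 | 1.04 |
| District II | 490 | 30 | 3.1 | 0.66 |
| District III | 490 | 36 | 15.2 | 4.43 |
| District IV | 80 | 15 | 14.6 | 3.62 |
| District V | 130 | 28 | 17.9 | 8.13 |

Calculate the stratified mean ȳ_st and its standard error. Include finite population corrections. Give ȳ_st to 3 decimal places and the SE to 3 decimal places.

ȳ_st ≈ 8.504, SE ≈ 0.246

ȳ_st = Σ W_h ȳ_h = (450·3.3 + 490·3.1 + 490·15.2 + 80·14.6 + 130·17.9)/1640 = 8.50427
V̂(ȳ_st) = Σ W_h² (1 − n_h/N_h) s_h²/n_h, with W_h = N_h/N and N = 1640:
  stratum District I: (450/1640)²·(1 − 84/450)·1.04²/84 = 0.000788485
  stratum District II: (490/1640)²·(1 − 30/490)·0.66²/30 = 0.00121684
  stratum District III: (490/1640)²·(1 − 36/490)·4.43²/36 = 0.0450889
  stratum District IV: (80/1640)²·(1 − 15/80)·3.62²/15 = 0.00168905
  stratum District V: (130/1640)²·(1 − 28/130)·8.13²/28 = 0.011638
V̂(ȳ_st) = 0.0604212
SE(ȳ_st) = √0.0604212 = 0.245807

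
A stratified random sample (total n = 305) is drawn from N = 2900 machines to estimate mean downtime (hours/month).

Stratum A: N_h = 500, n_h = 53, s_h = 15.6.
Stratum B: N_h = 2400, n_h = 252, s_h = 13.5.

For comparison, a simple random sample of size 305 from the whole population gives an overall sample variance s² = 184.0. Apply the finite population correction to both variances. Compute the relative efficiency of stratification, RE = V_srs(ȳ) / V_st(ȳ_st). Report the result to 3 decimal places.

RE ≈ 0.955

V̂(ȳ_st) = Σ W_h² (1 − n_h/N_h) s_h²/n_h, with W_h = N_h/N and N = 2900:
  stratum A: (500/2900)²·(1 − 53/500)·15.6²/53 = 0.122027
  stratum B: (2400/2900)²·(1 − 252/2400)·13.5²/252 = 0.443319
V_st = 0.565346
V_srs = (1 − 305/2900)·184.0/305 = 0.53983
Relative efficiency = V_srs / V_st = 0.53983/0.565346 = 0.9549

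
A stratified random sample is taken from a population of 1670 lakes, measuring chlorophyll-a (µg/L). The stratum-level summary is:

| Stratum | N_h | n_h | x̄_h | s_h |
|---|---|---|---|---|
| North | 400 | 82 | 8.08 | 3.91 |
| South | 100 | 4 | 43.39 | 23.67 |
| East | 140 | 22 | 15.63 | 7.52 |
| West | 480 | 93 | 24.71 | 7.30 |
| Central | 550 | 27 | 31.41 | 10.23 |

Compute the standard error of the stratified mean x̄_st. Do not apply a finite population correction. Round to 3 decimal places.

SE(x̄_st) ≈ 0.999

V̂(x̄_st) = Σ W_h² s_h²/n_h, with W_h = N_h/N and N = 1670:
  stratum North: (400/1670)²·3.91²/82 = 0.0106961
  stratum South: (100/1670)²·23.67²/4 = 0.502231
  stratum East: (140/1670)²·7.52²/22 = 0.0180649
  stratum West: (480/1670)²·7.30²/93 = 0.0473383
  stratum Central: (550/1670)²·10.23²/27 = 0.420417
V̂(x̄_st) = 0.998747
SE(x̄_st) = √0.998747 = 0.999373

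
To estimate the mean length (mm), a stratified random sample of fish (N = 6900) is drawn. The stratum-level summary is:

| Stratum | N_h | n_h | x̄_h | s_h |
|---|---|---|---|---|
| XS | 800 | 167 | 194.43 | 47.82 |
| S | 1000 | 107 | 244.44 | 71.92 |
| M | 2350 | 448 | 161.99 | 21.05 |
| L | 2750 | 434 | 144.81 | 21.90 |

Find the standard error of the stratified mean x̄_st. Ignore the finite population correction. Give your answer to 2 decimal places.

V̂(x̄_st) = Σ W_h² s_h²/n_h, with W_h = N_h/N and N = 6900:
  stratum XS: (800/6900)²·47.82²/167 = 0.184071
  stratum S: (1000/6900)²·71.92²/107 = 1.01535
  stratum M: (2350/6900)²·21.05²/448 = 0.114726
  stratum L: (2750/6900)²·21.90²/434 = 0.175536
V̂(x̄_st) = 1.48969
SE(x̄_st) = √1.48969 = 1.22053

SE(x̄_st) ≈ 1.22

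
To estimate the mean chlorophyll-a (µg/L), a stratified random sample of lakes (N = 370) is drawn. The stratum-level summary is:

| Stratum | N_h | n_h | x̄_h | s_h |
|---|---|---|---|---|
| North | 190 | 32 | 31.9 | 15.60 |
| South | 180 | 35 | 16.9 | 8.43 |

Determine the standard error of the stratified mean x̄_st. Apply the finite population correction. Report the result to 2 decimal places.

V̂(x̄_st) = Σ W_h² (1 − n_h/N_h) s_h²/n_h, with W_h = N_h/N and N = 370:
  stratum North: (190/370)²·(1 − 32/190)·15.60²/32 = 1.66766
  stratum South: (180/370)²·(1 − 35/180)·8.43²/35 = 0.387101
V̂(x̄_st) = 2.05476
SE(x̄_st) = √2.05476 = 1.43344

SE(x̄_st) ≈ 1.43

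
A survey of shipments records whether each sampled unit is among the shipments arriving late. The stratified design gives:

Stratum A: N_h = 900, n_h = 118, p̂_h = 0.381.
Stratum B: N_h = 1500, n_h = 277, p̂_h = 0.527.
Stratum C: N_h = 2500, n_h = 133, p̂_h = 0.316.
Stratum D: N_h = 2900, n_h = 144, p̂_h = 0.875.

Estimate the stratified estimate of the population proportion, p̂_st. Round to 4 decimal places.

p̂_st ≈ 0.5719

N = 7800; stratum weights W_h = N_h/N.
p̂_st = Σ W_h p̂_h = (900·0.381 + 1500·0.527 + 2500·0.316 + 2900·0.875)/7800 = 0.57191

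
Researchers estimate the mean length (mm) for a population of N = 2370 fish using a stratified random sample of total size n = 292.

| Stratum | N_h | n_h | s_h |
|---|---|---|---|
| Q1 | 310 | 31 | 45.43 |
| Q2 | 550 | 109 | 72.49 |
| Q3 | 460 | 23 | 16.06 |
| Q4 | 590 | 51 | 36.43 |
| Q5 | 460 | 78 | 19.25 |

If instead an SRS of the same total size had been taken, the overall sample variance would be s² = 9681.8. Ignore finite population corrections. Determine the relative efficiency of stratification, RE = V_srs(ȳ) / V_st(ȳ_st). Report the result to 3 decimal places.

V̂(ȳ_st) = Σ W_h² s_h²/n_h, with W_h = N_h/N and N = 2370:
  stratum Q1: (310/2370)²·45.43²/31 = 1.13907
  stratum Q2: (550/2370)²·72.49²/109 = 2.59632
  stratum Q3: (460/2370)²·16.06²/23 = 0.422457
  stratum Q4: (590/2370)²·36.43²/51 = 1.61271
  stratum Q5: (460/2370)²·19.25²/78 = 0.178972
V_st = 5.94953
V_srs = s²/n = 9681.8/292 = 33.1568
Relative efficiency = V_srs / V_st = 33.1568/5.94953 = 5.5730

RE ≈ 5.573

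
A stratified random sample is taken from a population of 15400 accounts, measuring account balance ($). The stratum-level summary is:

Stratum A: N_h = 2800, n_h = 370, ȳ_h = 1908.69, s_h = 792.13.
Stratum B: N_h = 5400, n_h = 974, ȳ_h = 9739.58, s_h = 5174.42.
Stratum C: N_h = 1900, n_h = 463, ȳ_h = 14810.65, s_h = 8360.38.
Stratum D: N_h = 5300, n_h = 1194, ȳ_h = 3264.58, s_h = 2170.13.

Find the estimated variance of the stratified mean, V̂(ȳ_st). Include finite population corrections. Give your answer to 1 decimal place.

V̂(ȳ_st) = Σ W_h² (1 − n_h/N_h) s_h²/n_h, with W_h = N_h/N and N = 15400:
  stratum A: (2800/15400)²·(1 − 370/2800)·792.13²/370 = 48.6535
  stratum B: (5400/15400)²·(1 − 974/5400)·5174.42²/974 = 2770.31
  stratum C: (1900/15400)²·(1 − 463/1900)·8360.38²/463 = 1737.96
  stratum D: (5300/15400)²·(1 − 1194/5300)·2170.13²/1194 = 361.927
V̂(ȳ_st) = 4918.85

V̂(ȳ_st) ≈ 4918.8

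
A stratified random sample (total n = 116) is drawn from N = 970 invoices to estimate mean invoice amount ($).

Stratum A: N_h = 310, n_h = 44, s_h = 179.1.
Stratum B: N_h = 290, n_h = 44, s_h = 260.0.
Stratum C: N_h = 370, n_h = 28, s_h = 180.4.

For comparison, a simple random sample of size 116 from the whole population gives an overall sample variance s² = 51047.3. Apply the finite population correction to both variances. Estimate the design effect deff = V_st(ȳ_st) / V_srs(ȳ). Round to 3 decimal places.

deff ≈ 0.869

V̂(ȳ_st) = Σ W_h² (1 − n_h/N_h) s_h²/n_h, with W_h = N_h/N and N = 970:
  stratum A: (310/970)²·(1 − 44/310)·179.1²/44 = 63.8908
  stratum B: (290/970)²·(1 − 44/290)·260.0²/44 = 116.489
  stratum C: (370/970)²·(1 − 28/370)·180.4²/28 = 156.315
V_st = 336.694
V_srs = (1 − 116/970)·51047.3/116 = 387.437
deff = V_st / V_srs = 336.694/387.437 = 0.8690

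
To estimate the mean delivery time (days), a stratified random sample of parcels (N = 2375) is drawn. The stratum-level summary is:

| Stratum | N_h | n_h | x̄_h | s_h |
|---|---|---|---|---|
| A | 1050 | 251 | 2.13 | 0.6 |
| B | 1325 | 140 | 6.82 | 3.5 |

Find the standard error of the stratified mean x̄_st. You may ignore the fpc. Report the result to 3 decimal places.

SE(x̄_st) ≈ 0.166

V̂(x̄_st) = Σ W_h² s_h²/n_h, with W_h = N_h/N and N = 2375:
  stratum A: (1050/2375)²·0.6²/251 = 0.000280337
  stratum B: (1325/2375)²·3.5²/140 = 0.0272341
V̂(x̄_st) = 0.0275144
SE(x̄_st) = √0.0275144 = 0.165875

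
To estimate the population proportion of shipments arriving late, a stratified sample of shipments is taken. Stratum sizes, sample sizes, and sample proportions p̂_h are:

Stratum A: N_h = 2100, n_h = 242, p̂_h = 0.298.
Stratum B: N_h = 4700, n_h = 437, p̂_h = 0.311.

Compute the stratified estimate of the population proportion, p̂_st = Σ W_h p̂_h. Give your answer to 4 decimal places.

p̂_st ≈ 0.3070

N = 6800; stratum weights W_h = N_h/N.
p̂_st = Σ W_h p̂_h = (2100·0.298 + 4700·0.311)/6800 = 0.30699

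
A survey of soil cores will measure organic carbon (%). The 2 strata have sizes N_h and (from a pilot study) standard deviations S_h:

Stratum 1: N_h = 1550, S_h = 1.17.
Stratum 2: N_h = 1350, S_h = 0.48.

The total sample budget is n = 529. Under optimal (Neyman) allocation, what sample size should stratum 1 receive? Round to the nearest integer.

Neyman allocation: n_h = n · N_h S_h / Σ N_i S_i, with n = 529.
  stratum 1: N_h·S_h = 1550·1.17 = 1813.50
  stratum 2: N_h·S_h = 1350·0.48 = 648.00
Σ N_h S_h = 2461.50
n for stratum 1 = 529·1813.50/2461.50 = 389.739 → 390

390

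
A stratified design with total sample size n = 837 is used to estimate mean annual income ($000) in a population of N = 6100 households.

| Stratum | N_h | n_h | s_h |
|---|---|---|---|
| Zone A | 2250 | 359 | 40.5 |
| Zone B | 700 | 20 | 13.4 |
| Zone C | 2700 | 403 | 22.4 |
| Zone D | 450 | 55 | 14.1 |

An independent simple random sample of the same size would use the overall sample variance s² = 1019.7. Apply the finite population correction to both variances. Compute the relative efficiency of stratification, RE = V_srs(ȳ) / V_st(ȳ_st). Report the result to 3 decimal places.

V̂(ȳ_st) = Σ W_h² (1 − n_h/N_h) s_h²/n_h, with W_h = N_h/N and N = 6100:
  stratum Zone A: (2250/6100)²·(1 − 359/2250)·40.5²/359 = 0.522432
  stratum Zone B: (700/6100)²·(1 − 20/700)·13.4²/20 = 0.114849
  stratum Zone C: (2700/6100)²·(1 − 403/2700)·22.4²/403 = 0.207518
  stratum Zone D: (450/6100)²·(1 − 55/450)·14.1²/55 = 0.0172673
V_st = 0.862067
V_srs = (1 − 837/6100)·1019.7/837 = 1.05112
Relative efficiency = V_srs / V_st = 1.05112/0.862067 = 1.2193

RE ≈ 1.219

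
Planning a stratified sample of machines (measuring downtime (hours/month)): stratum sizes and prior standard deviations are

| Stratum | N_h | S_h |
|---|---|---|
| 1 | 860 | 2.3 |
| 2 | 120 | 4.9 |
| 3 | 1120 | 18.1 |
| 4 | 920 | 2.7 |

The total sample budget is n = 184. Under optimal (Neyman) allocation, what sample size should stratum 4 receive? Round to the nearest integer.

18

Neyman allocation: n_h = n · N_h S_h / Σ N_i S_i, with n = 184.
  stratum 1: N_h·S_h = 860·2.3 = 1978.00
  stratum 2: N_h·S_h = 120·4.9 = 588.00
  stratum 3: N_h·S_h = 1120·18.1 = 20272.00
  stratum 4: N_h·S_h = 920·2.7 = 2484.00
Σ N_h S_h = 25322.00
n for stratum 4 = 184·2484.00/25322.00 = 18.050 → 18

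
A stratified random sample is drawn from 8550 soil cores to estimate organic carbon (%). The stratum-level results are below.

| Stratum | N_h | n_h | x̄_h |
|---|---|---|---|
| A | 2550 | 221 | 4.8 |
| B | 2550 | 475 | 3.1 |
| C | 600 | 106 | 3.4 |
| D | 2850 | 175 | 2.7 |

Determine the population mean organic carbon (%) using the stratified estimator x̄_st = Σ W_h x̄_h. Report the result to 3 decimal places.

x̄_st ≈ 3.495

N = Σ N_h = 8550. Stratum weights W_h = N_h/N.
x̄_st = (2550·4.8 + 2550·3.1 + 600·3.4 + 2850·2.7) / 8550 = 3.49474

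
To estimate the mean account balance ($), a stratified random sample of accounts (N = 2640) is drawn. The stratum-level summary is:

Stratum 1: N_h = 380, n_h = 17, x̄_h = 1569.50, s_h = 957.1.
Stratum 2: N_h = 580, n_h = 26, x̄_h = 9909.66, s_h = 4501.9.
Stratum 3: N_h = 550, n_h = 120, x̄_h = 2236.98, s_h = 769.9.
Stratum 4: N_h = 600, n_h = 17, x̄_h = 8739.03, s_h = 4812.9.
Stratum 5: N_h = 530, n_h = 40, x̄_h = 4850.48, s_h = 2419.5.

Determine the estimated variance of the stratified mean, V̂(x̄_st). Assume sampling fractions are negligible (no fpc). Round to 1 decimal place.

V̂(x̄_st) ≈ 115235.0

V̂(x̄_st) = Σ W_h² s_h²/n_h, with W_h = N_h/N and N = 2640:
  stratum 1: (380/2640)²·957.1²/17 = 1116.41
  stratum 2: (580/2640)²·4501.9²/26 = 37624.1
  stratum 3: (550/2640)²·769.9²/120 = 214.39
  stratum 4: (600/2640)²·4812.9²/17 = 70381.6
  stratum 5: (530/2640)²·2419.5²/40 = 5898.41
V̂(x̄_st) = 115235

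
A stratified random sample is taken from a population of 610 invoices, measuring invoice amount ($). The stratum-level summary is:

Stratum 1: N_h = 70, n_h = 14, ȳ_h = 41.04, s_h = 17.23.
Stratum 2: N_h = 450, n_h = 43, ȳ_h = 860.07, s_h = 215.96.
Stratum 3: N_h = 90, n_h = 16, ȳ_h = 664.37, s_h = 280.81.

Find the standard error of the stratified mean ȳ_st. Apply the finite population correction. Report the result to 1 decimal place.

V̂(ȳ_st) = Σ W_h² (1 − n_h/N_h) s_h²/n_h, with W_h = N_h/N and N = 610:
  stratum 1: (70/610)²·(1 − 14/70)·17.23²/14 = 0.223393
  stratum 2: (450/610)²·(1 − 43/450)·215.96²/43 = 533.858
  stratum 3: (90/610)²·(1 − 16/90)·280.81²/16 = 88.2104
V̂(ȳ_st) = 622.291
SE(ȳ_st) = √622.291 = 24.9458

SE(ȳ_st) ≈ 24.9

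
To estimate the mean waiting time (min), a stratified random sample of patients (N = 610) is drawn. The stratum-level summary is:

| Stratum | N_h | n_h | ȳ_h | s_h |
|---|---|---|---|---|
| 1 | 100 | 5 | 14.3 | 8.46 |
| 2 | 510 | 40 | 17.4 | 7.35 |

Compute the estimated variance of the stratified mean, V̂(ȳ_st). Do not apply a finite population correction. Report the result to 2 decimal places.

V̂(ȳ_st) = Σ W_h² s_h²/n_h, with W_h = N_h/N and N = 610:
  stratum 1: (100/610)²·8.46²/5 = 0.38469
  stratum 2: (510/610)²·7.35²/40 = 0.944051
V̂(ȳ_st) = 1.32874

V̂(ȳ_st) ≈ 1.33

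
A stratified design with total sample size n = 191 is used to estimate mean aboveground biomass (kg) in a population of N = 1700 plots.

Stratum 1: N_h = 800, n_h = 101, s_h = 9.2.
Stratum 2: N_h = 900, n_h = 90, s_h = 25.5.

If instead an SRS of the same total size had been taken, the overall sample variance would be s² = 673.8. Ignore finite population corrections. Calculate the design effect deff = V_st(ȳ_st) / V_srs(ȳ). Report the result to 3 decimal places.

deff ≈ 0.627

V̂(ȳ_st) = Σ W_h² s_h²/n_h, with W_h = N_h/N and N = 1700:
  stratum 1: (800/1700)²·9.2²/101 = 0.185582
  stratum 2: (900/1700)²·25.5²/90 = 2.025
V_st = 2.21058
V_srs = s²/n = 673.8/191 = 3.52775
deff = V_st / V_srs = 2.21058/3.52775 = 0.6266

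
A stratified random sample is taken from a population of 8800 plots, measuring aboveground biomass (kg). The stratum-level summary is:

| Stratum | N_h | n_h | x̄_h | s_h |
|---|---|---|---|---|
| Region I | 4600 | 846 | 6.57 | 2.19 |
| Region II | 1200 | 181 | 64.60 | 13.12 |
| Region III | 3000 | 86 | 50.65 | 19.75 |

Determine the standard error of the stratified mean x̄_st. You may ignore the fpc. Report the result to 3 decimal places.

SE(x̄_st) ≈ 0.739

V̂(x̄_st) = Σ W_h² s_h²/n_h, with W_h = N_h/N and N = 8800:
  stratum Region I: (4600/8800)²·2.19²/846 = 0.00154906
  stratum Region II: (1200/8800)²·13.12²/181 = 0.0176842
  stratum Region III: (3000/8800)²·19.75²/86 = 0.527124
V̂(x̄_st) = 0.546357
SE(x̄_st) = √0.546357 = 0.73916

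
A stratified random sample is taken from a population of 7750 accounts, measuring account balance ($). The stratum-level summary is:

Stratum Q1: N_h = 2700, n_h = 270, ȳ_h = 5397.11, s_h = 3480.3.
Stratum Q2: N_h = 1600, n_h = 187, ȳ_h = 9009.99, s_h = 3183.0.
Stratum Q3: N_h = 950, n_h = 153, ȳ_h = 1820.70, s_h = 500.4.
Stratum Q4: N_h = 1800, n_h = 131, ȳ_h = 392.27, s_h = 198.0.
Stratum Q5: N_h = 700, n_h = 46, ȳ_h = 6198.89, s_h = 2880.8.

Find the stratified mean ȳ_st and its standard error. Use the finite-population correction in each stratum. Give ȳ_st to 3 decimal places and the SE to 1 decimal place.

ȳ_st = Σ W_h ȳ_h = (2700·5397.11 + 1600·9009.99 + 950·1820.70 + 1800·392.27 + 700·6198.89)/7750 = 4614.60065
V̂(ȳ_st) = Σ W_h² (1 − n_h/N_h) s_h²/n_h, with W_h = N_h/N and N = 7750:
  stratum Q1: (2700/7750)²·(1 − 270/2700)·3480.3²/270 = 4900.45
  stratum Q2: (1600/7750)²·(1 − 187/1600)·3183.0²/187 = 2039.34
  stratum Q3: (950/7750)²·(1 − 153/950)·500.4²/153 = 20.6311
  stratum Q4: (1800/7750)²·(1 − 131/1800)·198.0²/131 = 14.9687
  stratum Q5: (700/7750)²·(1 − 46/700)·2880.8²/46 = 1375.12
V̂(ȳ_st) = 8350.52
SE(ȳ_st) = √8350.52 = 91.3812

ȳ_st ≈ 4614.601, SE ≈ 91.4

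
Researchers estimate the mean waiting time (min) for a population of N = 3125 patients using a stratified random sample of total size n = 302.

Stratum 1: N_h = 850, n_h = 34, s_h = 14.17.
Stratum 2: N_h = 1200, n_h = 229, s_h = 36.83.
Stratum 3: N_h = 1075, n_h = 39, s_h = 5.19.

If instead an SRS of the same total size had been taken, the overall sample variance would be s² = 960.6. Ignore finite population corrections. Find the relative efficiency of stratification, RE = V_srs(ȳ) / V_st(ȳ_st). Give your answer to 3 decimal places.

V̂(ȳ_st) = Σ W_h² s_h²/n_h, with W_h = N_h/N and N = 3125:
  stratum 1: (850/3125)²·14.17²/34 = 0.436917
  stratum 2: (1200/3125)²·36.83²/229 = 0.873435
  stratum 3: (1075/3125)²·5.19²/39 = 0.081731
V_st = 1.39208
V_srs = s²/n = 960.6/302 = 3.18079
Relative efficiency = V_srs / V_st = 3.18079/1.39208 = 2.2849

RE ≈ 2.285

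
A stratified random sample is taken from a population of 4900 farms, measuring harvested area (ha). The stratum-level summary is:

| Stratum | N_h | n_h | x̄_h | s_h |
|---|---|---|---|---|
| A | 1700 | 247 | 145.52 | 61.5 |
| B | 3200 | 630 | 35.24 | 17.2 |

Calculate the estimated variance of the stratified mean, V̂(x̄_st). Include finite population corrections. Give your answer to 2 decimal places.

V̂(x̄_st) ≈ 1.74

V̂(x̄_st) = Σ W_h² (1 − n_h/N_h) s_h²/n_h, with W_h = N_h/N and N = 4900:
  stratum A: (1700/4900)²·(1 − 247/1700)·61.5²/247 = 1.57534
  stratum B: (3200/4900)²·(1 − 630/3200)·17.2²/630 = 0.160845
V̂(x̄_st) = 1.73619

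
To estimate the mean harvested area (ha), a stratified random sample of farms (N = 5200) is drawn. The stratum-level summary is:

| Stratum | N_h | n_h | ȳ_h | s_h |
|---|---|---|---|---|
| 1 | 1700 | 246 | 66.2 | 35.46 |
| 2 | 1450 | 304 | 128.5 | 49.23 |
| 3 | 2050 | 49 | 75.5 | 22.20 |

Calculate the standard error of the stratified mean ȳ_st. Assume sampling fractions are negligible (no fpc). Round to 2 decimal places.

SE(ȳ_st) ≈ 1.65

V̂(ȳ_st) = Σ W_h² s_h²/n_h, with W_h = N_h/N and N = 5200:
  stratum 1: (1700/5200)²·35.46²/246 = 0.546303
  stratum 2: (1450/5200)²·49.23²/304 = 0.619891
  stratum 3: (2050/5200)²·22.20²/49 = 1.56319
V̂(ȳ_st) = 2.72938
SE(ȳ_st) = √2.72938 = 1.65208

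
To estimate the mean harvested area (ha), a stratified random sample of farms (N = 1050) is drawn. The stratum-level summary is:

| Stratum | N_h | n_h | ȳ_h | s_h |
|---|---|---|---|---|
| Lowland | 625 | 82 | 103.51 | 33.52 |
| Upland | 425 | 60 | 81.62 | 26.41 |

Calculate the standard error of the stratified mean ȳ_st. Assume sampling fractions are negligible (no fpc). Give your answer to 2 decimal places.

SE(ȳ_st) ≈ 2.60

V̂(ȳ_st) = Σ W_h² s_h²/n_h, with W_h = N_h/N and N = 1050:
  stratum Lowland: (625/1050)²·33.52²/82 = 4.85485
  stratum Upland: (425/1050)²·26.41²/60 = 1.90452
V̂(ȳ_st) = 6.75936
SE(ȳ_st) = √6.75936 = 2.59988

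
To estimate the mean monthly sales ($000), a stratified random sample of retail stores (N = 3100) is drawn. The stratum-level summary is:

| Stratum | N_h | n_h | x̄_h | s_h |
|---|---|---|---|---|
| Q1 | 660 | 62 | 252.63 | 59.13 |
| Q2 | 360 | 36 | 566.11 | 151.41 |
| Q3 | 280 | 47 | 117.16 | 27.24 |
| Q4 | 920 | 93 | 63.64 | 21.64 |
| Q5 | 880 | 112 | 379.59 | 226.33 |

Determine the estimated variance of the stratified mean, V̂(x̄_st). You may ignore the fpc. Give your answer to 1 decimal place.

V̂(x̄_st) ≈ 48.6

V̂(x̄_st) = Σ W_h² s_h²/n_h, with W_h = N_h/N and N = 3100:
  stratum Q1: (660/3100)²·59.13²/62 = 2.55616
  stratum Q2: (360/3100)²·151.41²/36 = 8.58792
  stratum Q3: (280/3100)²·27.24²/47 = 0.128798
  stratum Q4: (920/3100)²·21.64²/93 = 0.44349
  stratum Q5: (880/3100)²·226.33²/112 = 36.856
V̂(x̄_st) = 48.5724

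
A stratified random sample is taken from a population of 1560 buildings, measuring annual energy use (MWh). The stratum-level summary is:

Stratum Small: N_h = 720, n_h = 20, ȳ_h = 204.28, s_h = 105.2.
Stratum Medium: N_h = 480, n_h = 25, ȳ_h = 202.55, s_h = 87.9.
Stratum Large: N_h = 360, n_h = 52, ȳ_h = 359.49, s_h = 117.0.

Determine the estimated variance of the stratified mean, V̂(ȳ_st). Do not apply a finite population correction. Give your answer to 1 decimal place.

V̂(ȳ_st) ≈ 161.2

V̂(ȳ_st) = Σ W_h² s_h²/n_h, with W_h = N_h/N and N = 1560:
  stratum Small: (720/1560)²·105.2²/20 = 117.874
  stratum Medium: (480/1560)²·87.9²/25 = 29.2598
  stratum Large: (360/1560)²·117.0²/52 = 14.0192
V̂(ȳ_st) = 161.153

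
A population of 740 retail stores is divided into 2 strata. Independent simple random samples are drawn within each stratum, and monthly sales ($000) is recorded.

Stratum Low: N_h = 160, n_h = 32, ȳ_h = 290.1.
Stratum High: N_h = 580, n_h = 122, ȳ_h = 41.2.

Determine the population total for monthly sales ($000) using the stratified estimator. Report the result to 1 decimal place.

τ̂_st = Σ N_h ȳ_h = 160·290.1 + 580·41.2 = 70312.0

τ̂_st ≈ 70312.0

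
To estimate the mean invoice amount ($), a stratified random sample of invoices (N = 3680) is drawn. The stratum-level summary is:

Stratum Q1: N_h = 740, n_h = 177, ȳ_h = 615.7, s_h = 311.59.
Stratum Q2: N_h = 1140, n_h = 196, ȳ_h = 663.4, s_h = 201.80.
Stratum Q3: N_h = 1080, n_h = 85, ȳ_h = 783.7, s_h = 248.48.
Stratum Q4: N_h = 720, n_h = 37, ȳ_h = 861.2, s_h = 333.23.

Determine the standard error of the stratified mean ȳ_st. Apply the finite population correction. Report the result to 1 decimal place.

V̂(ȳ_st) = Σ W_h² (1 − n_h/N_h) s_h²/n_h, with W_h = N_h/N and N = 3680:
  stratum Q1: (740/3680)²·(1 − 177/740)·311.59²/177 = 16.8748
  stratum Q2: (1140/3680)²·(1 − 196/1140)·201.80²/196 = 16.5108
  stratum Q3: (1080/3680)²·(1 − 85/1080)·248.48²/85 = 57.6388
  stratum Q4: (720/3680)²·(1 − 37/720)·333.23²/37 = 108.979
V̂(ȳ_st) = 200.004
SE(ȳ_st) = √200.004 = 14.1423

SE(ȳ_st) ≈ 14.1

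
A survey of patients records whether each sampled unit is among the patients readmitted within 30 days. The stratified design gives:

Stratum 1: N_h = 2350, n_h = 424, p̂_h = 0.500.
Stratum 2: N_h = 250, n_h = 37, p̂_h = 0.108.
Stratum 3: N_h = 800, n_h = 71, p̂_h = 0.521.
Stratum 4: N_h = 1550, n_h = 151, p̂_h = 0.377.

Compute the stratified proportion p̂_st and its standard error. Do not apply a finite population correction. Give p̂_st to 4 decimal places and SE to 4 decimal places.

N = 4950; stratum weights W_h = N_h/N.
p̂_st = Σ W_h p̂_h = (2350·0.500 + 250·0.108 + 800·0.521 + 1550·0.377)/4950 = 0.44508
V̂(p̂_st) = Σ W_h² p̂_h(1−p̂_h)/(n_h−1):
  stratum 1: (2350/4950)²·0.500·0.500/423 = 0.000133206
  stratum 2: (250/4950)²·0.108·0.892/36 = 6.82583e-06
  stratum 3: (800/4950)²·0.521·0.479/70 = 9.31204e-05
  stratum 4: (1550/4950)²·0.377·0.623/150 = 0.000153529
V̂(p̂_st) = 0.000386682; SE = √V̂ = 0.0196642

p̂_st ≈ 0.4451, SE ≈ 0.0197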